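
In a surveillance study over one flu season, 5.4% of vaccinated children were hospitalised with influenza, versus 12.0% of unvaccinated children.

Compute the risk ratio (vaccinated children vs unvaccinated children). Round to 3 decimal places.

RR = 0.0540 / 0.1200 = 0.450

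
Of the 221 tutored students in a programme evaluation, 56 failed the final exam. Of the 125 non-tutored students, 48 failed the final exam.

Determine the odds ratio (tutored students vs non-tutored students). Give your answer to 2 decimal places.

OR = (56 × 77) / (165 × 48) = 4312/7920 ≈ 0.54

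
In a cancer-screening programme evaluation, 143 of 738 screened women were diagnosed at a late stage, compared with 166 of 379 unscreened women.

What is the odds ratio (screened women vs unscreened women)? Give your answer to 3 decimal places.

OR = (143 × 213) / (595 × 166) = 30459/98770 ≈ 0.308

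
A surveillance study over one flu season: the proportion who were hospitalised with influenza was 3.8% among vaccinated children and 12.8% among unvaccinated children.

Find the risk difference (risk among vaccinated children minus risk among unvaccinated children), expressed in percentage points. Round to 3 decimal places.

risk difference = 0.03800 − 0.12800 = -0.09000 → -9.000 percentage points

RD ≈ -9.000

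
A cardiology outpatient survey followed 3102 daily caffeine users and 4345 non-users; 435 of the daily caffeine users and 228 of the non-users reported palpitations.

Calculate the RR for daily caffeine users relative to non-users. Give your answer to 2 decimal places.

RR ≈ 2.67

risk, daily caffeine users = 435/3102 = 0.1402
risk, non-users = 228/4345 = 0.0525
RR = 0.1402 / 0.0525 = 2.67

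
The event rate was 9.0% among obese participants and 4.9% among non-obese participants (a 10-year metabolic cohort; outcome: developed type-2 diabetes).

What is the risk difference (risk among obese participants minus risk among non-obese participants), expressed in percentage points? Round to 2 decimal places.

RD: 4.10

risk difference = 0.09000 − 0.04900 = 0.04100 → 4.10 percentage points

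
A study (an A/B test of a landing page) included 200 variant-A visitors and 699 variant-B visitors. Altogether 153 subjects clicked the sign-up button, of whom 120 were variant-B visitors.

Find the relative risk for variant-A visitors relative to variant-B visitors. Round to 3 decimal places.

variant-A visitors with the outcome: 153 − 120 = 33
variant-A visitors without the outcome: 200 − 33 = 167
variant-B visitors without the outcome: 699 − 120 = 579
risk, variant-A visitors = 33/200 = 0.1650
risk, variant-B visitors = 120/699 = 0.1717
RR = 0.1650 / 0.1717 = 0.961

0.961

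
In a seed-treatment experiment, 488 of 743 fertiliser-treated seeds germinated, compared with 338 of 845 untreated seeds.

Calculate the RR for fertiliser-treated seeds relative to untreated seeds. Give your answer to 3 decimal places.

risk, fertiliser-treated seeds = 488/743 = 0.6568
risk, untreated seeds = 338/845 = 0.4000
RR = 0.6568 / 0.4000 = 1.642

RR: 1.642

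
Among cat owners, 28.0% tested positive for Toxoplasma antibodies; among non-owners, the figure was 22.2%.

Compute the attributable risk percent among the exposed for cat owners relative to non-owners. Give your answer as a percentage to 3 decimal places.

AR% = (0.2800 − 0.2220) / 0.2800 = 0.2071 → 20.714%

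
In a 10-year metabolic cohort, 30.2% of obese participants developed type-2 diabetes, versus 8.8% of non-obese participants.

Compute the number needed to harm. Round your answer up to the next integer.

absolute risk difference = 0.214000
1 / 0.214000 = 4.673 → round up → 5

5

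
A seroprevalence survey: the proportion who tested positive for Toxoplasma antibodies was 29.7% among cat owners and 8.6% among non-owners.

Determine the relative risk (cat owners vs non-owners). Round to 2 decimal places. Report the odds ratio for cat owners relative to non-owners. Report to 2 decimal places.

RR = 0.2970 / 0.0860 = 3.45
odds, cat owners = 0.2970/0.7030 = 0.4225
odds, non-owners = 0.0860/0.9140 = 0.0941
OR = 0.4225 / 0.0941 = 4.49

RR = 3.45; OR = 4.49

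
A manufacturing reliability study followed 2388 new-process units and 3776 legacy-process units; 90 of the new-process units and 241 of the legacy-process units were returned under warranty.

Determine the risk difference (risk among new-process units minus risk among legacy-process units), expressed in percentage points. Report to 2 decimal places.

-2.61

risk, new-process units = 90/2388 = 0.03769
risk, legacy-process units = 241/3776 = 0.06382
risk difference = 0.03769 − 0.06382 = -0.02614 → -2.61 percentage points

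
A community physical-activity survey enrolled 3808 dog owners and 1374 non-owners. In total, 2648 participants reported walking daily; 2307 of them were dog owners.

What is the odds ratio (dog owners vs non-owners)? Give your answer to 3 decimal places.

dog owners without the outcome: 3808 − 2307 = 1501
non-owners with the outcome: 2648 − 2307 = 341
non-owners without the outcome: 1374 − 341 = 1033
odds, dog owners = 2307/1501 = 1.5370
odds, non-owners = 341/1033 = 0.3301
OR = 1.5370 / 0.3301 = 4.656

OR ≈ 4.656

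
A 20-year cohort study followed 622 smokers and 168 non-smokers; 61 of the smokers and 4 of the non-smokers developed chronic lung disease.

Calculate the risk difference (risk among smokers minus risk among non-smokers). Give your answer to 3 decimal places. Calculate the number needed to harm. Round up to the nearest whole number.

risk, smokers = 61/622 = 0.09807
risk, non-smokers = 4/168 = 0.02381
risk difference = 0.09807 − 0.02381 = 0.074
absolute risk difference = 0.074261
1 / 0.074261 = 13.466 → round up → 14

RD = 0.074; NNH = 14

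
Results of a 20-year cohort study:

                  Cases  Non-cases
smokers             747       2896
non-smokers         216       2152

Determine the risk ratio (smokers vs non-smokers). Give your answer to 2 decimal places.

risk, smokers = 747/3643 = 0.2051
risk, non-smokers = 216/2368 = 0.0912
RR = 0.2051 / 0.0912 = 2.25

2.25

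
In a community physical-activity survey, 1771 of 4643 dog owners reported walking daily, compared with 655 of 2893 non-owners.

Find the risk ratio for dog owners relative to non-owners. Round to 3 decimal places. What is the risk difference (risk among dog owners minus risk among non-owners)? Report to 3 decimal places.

risk, dog owners = 1771/4643 = 0.3814
risk, non-owners = 655/2893 = 0.2264
RR = 0.3814 / 0.2264 = 1.685
risk difference = 0.3814 − 0.2264 = 0.155

RR = 1.685; RD = 0.155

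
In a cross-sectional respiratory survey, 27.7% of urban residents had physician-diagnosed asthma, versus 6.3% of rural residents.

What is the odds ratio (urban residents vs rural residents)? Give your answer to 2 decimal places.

OR = 5.70

odds, urban residents = 0.2770/0.7230 = 0.3831
odds, rural residents = 0.0630/0.9370 = 0.0672
OR = 0.3831 / 0.0672 = 5.70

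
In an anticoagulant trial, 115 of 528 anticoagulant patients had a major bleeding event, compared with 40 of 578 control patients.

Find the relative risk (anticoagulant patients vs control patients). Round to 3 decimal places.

3.147

risk, anticoagulant patients = 115/528 = 0.2178
risk, control patients = 40/578 = 0.0692
RR = 0.2178 / 0.0692 = 3.147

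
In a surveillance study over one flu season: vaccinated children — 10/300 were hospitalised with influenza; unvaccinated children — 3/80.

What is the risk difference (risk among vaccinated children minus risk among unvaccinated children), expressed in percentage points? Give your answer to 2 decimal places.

risk, vaccinated children = 10/300 = 0.03333
risk, unvaccinated children = 3/80 = 0.03750
risk difference = 0.03333 − 0.03750 = -0.00417 → -0.42 percentage points

-0.42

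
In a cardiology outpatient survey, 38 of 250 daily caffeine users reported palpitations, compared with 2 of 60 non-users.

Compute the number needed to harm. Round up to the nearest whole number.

risk, daily caffeine users = 38/250 = 0.152000
risk, non-users = 2/60 = 0.033333
absolute risk difference = 0.118667
1 / 0.118667 = 8.427 → round up → 9

NNH ≈ 9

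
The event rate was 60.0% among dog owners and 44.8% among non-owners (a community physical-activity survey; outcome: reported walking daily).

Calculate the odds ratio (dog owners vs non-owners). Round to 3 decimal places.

odds, dog owners = 0.6000/0.4000 = 1.5000
odds, non-owners = 0.4480/0.5520 = 0.8116
OR = 1.5000 / 0.8116 = 1.848

OR = 1.848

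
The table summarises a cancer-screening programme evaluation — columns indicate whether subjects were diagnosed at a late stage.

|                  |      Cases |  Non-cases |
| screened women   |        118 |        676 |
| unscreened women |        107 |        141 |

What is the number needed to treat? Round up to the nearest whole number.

NNT: 4

risk, screened women = 118/794 = 0.148615
risk, unscreened women = 107/248 = 0.431452
absolute risk difference = 0.282837
1 / 0.282837 = 3.536 → round up → 4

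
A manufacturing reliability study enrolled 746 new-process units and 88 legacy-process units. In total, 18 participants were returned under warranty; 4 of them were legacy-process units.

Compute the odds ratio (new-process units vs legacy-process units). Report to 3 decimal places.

new-process units with the outcome: 18 − 4 = 14
new-process units without the outcome: 746 − 14 = 732
legacy-process units without the outcome: 88 − 4 = 84
OR = (14 × 84) / (732 × 4) = 1176/2928 ≈ 0.402

OR: 0.402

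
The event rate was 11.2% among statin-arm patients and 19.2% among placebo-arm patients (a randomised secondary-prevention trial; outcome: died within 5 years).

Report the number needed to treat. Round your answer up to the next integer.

13

absolute risk difference = 0.080000
1 / 0.080000 = 12.500 → round up → 13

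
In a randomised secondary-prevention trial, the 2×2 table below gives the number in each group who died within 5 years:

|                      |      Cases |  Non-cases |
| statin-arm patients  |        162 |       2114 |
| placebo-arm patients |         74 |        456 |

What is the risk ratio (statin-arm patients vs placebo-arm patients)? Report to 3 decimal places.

0.510

risk, statin-arm patients = 162/2276 = 0.0712
risk, placebo-arm patients = 74/530 = 0.1396
RR = 0.0712 / 0.1396 = 0.510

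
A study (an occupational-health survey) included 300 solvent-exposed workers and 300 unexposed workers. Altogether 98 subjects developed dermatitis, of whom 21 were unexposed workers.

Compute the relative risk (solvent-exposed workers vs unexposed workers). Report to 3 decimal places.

solvent-exposed workers with the outcome: 98 − 21 = 77
solvent-exposed workers without the outcome: 300 − 77 = 223
unexposed workers without the outcome: 300 − 21 = 279
risk, solvent-exposed workers = 77/300 = 0.2567
risk, unexposed workers = 21/300 = 0.0700
RR = 0.2567 / 0.0700 = 3.667

RR: 3.667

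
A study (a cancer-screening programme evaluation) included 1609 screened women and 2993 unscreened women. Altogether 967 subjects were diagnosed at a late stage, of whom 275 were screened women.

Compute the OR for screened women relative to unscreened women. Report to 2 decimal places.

OR = 0.69

screened women without the outcome: 1609 − 275 = 1334
unscreened women with the outcome: 967 − 275 = 692
unscreened women without the outcome: 2993 − 692 = 2301
odds, screened women = 275/1334 = 0.2061
odds, unscreened women = 692/2301 = 0.3007
OR = 0.2061 / 0.3007 = 0.69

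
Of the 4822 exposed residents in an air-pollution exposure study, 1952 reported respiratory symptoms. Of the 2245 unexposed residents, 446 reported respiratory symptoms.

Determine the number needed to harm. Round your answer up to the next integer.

NNH: 5

risk, exposed residents = 1952/4822 = 0.404811
risk, unexposed residents = 446/2245 = 0.198664
absolute risk difference = 0.206148
1 / 0.206148 = 4.851 → round up → 5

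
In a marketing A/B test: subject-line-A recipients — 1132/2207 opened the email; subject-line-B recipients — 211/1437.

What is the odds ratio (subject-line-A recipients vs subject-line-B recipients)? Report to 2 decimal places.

OR = (1132 × 1226) / (1075 × 211) = 1387832/226825 ≈ 6.12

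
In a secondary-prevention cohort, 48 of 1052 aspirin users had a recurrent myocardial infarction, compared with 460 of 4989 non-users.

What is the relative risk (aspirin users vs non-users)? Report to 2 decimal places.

risk, aspirin users = 48/1052 = 0.04563
risk, non-users = 460/4989 = 0.09220
RR = 0.04563 / 0.09220 = 0.49

RR = 0.49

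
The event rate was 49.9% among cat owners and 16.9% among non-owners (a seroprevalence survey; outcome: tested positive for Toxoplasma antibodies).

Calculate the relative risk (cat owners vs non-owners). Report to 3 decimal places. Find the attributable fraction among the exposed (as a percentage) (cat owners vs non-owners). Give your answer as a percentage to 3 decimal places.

RR = 0.4990 / 0.1690 = 2.953
AR% = (0.4990 − 0.1690) / 0.4990 = 0.6613 → 66.132%

RR = 2.953; AR% = 66.132%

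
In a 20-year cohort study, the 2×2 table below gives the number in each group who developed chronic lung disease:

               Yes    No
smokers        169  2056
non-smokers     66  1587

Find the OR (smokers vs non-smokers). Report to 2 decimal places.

OR = (169 × 1587) / (2056 × 66) = 268203/135696 ≈ 1.98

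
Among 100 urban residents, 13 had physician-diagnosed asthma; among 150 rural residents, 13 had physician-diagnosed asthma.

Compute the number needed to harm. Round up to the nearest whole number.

risk, urban residents = 13/100 = 0.130000
risk, rural residents = 13/150 = 0.086667
absolute risk difference = 0.043333
1 / 0.043333 = 23.077 → round up → 24

24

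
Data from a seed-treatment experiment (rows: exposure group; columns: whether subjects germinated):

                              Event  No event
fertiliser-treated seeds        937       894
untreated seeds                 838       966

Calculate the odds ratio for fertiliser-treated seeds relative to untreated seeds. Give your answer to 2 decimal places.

OR: 1.21

odds, fertiliser-treated seeds = 937/894 = 1.0481
odds, untreated seeds = 838/966 = 0.8675
OR = 1.0481 / 0.8675 = 1.21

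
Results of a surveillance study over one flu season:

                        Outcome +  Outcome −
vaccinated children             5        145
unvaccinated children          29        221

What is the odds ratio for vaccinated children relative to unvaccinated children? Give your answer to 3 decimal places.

OR = (5 × 221) / (145 × 29) = 1105/4205 ≈ 0.263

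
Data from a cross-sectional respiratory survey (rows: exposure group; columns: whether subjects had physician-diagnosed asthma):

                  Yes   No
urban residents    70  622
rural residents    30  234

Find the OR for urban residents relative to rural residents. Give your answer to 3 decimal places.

OR = (70 × 234) / (622 × 30) = 16380/18660 ≈ 0.878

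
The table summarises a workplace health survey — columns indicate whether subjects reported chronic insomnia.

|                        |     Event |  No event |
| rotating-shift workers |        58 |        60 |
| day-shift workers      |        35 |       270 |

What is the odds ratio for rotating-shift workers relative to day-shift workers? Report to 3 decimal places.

OR = (58 × 270) / (60 × 35) = 15660/2100 ≈ 7.457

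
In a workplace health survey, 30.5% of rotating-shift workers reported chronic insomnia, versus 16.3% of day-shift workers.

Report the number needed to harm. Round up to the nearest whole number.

NNH ≈ 8

absolute risk difference = 0.142000
1 / 0.142000 = 7.042 → round up → 8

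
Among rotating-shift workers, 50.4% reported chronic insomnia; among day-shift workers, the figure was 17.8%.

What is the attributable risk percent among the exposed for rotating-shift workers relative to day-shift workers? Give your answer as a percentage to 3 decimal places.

AR% = (0.5040 − 0.1780) / 0.5040 = 0.6468 → 64.683%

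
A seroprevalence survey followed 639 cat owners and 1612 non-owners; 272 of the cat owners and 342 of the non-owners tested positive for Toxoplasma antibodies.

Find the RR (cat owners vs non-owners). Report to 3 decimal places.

RR: 2.006

risk, cat owners = 272/639 = 0.4257
risk, non-owners = 342/1612 = 0.2122
RR = 0.4257 / 0.2122 = 2.006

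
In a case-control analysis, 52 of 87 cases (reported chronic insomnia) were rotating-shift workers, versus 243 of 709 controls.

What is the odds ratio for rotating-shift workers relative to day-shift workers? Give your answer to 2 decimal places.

OR = (52 × 466) / (243 × 35) = 24232/8505 ≈ 2.85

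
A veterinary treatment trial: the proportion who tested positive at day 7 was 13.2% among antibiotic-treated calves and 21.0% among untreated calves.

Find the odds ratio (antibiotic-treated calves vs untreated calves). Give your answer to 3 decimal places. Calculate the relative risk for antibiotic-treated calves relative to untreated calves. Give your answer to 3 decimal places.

OR = 0.572; RR = 0.629

odds, antibiotic-treated calves = 0.1320/0.8680 = 0.1521
odds, untreated calves = 0.2100/0.7900 = 0.2658
OR = 0.1521 / 0.2658 = 0.572
RR = 0.1320 / 0.2100 = 0.629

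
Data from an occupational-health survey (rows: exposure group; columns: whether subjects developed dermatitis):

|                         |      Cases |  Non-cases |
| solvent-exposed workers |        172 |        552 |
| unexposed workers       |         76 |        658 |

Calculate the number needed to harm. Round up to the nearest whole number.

risk, solvent-exposed workers = 172/724 = 0.237569
risk, unexposed workers = 76/734 = 0.103542
absolute risk difference = 0.134027
1 / 0.134027 = 7.461 → round up → 8

NNH: 8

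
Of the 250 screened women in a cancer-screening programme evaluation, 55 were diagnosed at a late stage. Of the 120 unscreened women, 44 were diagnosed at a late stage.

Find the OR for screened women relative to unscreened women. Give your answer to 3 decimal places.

OR = (55 × 76) / (195 × 44) = 4180/8580 ≈ 0.487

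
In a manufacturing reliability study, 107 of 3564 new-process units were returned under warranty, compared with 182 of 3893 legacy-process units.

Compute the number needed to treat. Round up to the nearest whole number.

risk, new-process units = 107/3564 = 0.030022
risk, legacy-process units = 182/3893 = 0.046751
absolute risk difference = 0.016728
1 / 0.016728 = 59.780 → round up → 60

60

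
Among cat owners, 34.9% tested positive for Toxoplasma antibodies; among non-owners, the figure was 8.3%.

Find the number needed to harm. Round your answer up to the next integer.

absolute risk difference = 0.266000
1 / 0.266000 = 3.759 → round up → 4

4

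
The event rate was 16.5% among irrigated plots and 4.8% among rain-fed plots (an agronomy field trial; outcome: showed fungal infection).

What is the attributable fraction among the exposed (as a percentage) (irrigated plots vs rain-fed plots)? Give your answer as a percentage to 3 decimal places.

AR% = (0.16500 − 0.04800) / 0.16500 = 0.7091 → 70.909%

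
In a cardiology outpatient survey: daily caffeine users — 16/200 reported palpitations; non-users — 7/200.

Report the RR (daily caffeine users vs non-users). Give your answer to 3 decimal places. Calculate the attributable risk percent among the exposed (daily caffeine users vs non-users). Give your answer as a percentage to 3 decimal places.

RR = 2.286; AR% = 56.250%

risk, daily caffeine users = 16/200 = 0.08000
risk, non-users = 7/200 = 0.03500
RR = 0.08000 / 0.03500 = 2.286
AR% = (0.08000 − 0.03500) / 0.08000 = 0.5625 → 56.250%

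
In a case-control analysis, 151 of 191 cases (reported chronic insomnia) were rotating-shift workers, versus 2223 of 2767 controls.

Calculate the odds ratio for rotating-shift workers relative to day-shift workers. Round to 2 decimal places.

OR ≈ 0.92

odds, rotating-shift workers = 151/2223 = 0.0679
odds, day-shift workers = 40/544 = 0.0735
OR = 0.0679 / 0.0735 = 0.92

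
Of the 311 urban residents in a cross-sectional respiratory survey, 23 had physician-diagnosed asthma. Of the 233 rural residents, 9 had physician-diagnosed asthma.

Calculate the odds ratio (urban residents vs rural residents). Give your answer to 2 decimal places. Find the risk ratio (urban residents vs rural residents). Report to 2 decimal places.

OR = 1.99; RR = 1.91

odds, urban residents = 23/288 = 0.07986
odds, rural residents = 9/224 = 0.04018
OR = 0.07986 / 0.04018 = 1.99
risk, urban residents = 23/311 = 0.07395
risk, rural residents = 9/233 = 0.03863
RR = 0.07395 / 0.03863 = 1.91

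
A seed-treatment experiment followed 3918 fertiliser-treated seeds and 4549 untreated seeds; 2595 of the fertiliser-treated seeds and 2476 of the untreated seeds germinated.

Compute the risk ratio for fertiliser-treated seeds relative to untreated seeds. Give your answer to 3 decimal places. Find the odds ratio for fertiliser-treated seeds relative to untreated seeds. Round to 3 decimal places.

risk, fertiliser-treated seeds = 2595/3918 = 0.6623
risk, untreated seeds = 2476/4549 = 0.5443
RR = 0.6623 / 0.5443 = 1.217
odds, fertiliser-treated seeds = 2595/1323 = 1.9615
odds, untreated seeds = 2476/2073 = 1.1944
OR = 1.9615 / 1.1944 = 1.642

RR = 1.217; OR = 1.642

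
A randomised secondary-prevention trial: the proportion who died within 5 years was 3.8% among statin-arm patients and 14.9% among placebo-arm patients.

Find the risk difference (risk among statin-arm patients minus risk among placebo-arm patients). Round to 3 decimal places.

risk difference = 0.03800 − 0.14900 = -0.111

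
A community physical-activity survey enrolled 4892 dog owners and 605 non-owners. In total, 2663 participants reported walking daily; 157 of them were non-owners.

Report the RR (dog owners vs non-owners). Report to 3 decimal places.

dog owners with the outcome: 2663 − 157 = 2506
dog owners without the outcome: 4892 − 2506 = 2386
non-owners without the outcome: 605 − 157 = 448
risk, dog owners = 2506/4892 = 0.5123
risk, non-owners = 157/605 = 0.2595
RR = 0.5123 / 0.2595 = 1.974

RR ≈ 1.974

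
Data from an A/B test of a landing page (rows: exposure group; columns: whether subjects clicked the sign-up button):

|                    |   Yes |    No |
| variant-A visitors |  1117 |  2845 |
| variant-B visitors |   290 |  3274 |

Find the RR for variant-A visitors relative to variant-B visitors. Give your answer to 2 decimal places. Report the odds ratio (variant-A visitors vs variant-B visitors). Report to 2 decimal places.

RR = 3.46; OR = 4.43

risk, variant-A visitors = 1117/3962 = 0.2819
risk, variant-B visitors = 290/3564 = 0.0814
RR = 0.2819 / 0.0814 = 3.46
OR = (1117 × 3274) / (2845 × 290) = 3657058/825050 ≈ 4.43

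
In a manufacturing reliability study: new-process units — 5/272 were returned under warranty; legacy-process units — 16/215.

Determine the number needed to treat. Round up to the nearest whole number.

risk, new-process units = 5/272 = 0.018382
risk, legacy-process units = 16/215 = 0.074419
absolute risk difference = 0.056036
1 / 0.056036 = 17.846 → round up → 18

NNT ≈ 18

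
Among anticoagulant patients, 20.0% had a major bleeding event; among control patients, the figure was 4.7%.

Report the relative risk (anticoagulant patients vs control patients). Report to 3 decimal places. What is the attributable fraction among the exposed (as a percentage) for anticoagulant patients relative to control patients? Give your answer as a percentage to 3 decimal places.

RR = 0.20000 / 0.04700 = 4.255
AR% = (0.20000 − 0.04700) / 0.20000 = 0.7650 → 76.500%

RR = 4.255; AR% = 76.500%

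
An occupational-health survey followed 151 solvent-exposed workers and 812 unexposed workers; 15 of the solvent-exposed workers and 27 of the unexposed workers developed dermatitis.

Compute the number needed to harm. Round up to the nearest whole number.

risk, solvent-exposed workers = 15/151 = 0.099338
risk, unexposed workers = 27/812 = 0.033251
absolute risk difference = 0.066087
1 / 0.066087 = 15.132 → round up → 16

16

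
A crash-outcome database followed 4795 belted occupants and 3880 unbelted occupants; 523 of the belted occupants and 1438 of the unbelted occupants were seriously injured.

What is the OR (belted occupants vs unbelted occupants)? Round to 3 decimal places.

OR = 0.208

odds, belted occupants = 523/4272 = 0.1224
odds, unbelted occupants = 1438/2442 = 0.5889
OR = 0.1224 / 0.5889 = 0.208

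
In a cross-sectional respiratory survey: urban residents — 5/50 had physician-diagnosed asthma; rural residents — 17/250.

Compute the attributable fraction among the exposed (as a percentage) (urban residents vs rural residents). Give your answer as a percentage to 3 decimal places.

risk, urban residents = 5/50 = 0.1000
risk, rural residents = 17/250 = 0.0680
AR% = (0.1000 − 0.0680) / 0.1000 = 0.3200 → 32.000%

AR% = 32.000%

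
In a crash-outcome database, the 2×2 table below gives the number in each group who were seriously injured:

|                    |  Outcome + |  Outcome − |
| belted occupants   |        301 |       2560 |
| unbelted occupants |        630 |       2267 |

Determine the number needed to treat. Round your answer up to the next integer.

risk, belted occupants = 301/2861 = 0.105208
risk, unbelted occupants = 630/2897 = 0.217466
absolute risk difference = 0.112258
1 / 0.112258 = 8.908 → round up → 9

NNT: 9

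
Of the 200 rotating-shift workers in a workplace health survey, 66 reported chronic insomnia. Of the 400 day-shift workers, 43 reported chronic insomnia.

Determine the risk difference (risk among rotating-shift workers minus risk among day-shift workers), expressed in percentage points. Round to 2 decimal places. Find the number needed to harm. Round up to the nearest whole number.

risk, rotating-shift workers = 66/200 = 0.3300
risk, day-shift workers = 43/400 = 0.1075
risk difference = 0.3300 − 0.1075 = 0.2225 → 22.25 percentage points
absolute risk difference = 0.222500
1 / 0.222500 = 4.494 → round up → 5

RD = 22.25; NNH = 5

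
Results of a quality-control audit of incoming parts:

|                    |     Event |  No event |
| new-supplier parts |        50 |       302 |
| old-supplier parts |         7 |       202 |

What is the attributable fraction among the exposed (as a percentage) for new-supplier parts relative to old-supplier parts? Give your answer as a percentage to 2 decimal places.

AR% = 76.42%

risk, new-supplier parts = 50/352 = 0.14205
risk, old-supplier parts = 7/209 = 0.03349
AR% = (0.14205 − 0.03349) / 0.14205 = 0.7642 → 76.42%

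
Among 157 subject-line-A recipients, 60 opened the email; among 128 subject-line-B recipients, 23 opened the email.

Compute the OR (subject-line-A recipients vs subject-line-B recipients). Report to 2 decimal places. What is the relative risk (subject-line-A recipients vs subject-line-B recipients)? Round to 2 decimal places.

OR = 2.82; RR = 2.13

odds, subject-line-A recipients = 60/97 = 0.6186
odds, subject-line-B recipients = 23/105 = 0.2190
OR = 0.6186 / 0.2190 = 2.82
risk, subject-line-A recipients = 60/157 = 0.3822
risk, subject-line-B recipients = 23/128 = 0.1797
RR = 0.3822 / 0.1797 = 2.13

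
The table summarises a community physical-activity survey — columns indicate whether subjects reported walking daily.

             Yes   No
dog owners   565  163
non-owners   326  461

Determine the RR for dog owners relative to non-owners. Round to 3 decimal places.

risk, dog owners = 565/728 = 0.7761
risk, non-owners = 326/787 = 0.4142
RR = 0.7761 / 0.4142 = 1.874

RR ≈ 1.874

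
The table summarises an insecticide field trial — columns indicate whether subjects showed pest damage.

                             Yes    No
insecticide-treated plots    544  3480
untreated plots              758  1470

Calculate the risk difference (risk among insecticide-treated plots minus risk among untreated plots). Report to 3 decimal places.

RD: -0.205

risk, insecticide-treated plots = 544/4024 = 0.1352
risk, untreated plots = 758/2228 = 0.3402
risk difference = 0.1352 − 0.3402 = -0.205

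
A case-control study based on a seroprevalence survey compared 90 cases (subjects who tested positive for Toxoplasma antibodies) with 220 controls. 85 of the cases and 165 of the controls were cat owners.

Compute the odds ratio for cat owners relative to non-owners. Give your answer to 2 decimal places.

odds, cat owners = 85/165 = 0.5152
odds, non-owners = 5/55 = 0.0909
OR = 0.5152 / 0.0909 = 5.67

5.67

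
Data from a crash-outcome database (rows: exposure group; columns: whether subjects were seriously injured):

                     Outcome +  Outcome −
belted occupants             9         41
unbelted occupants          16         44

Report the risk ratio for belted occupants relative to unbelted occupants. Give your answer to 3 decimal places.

risk, belted occupants = 9/50 = 0.1800
risk, unbelted occupants = 16/60 = 0.2667
RR = 0.1800 / 0.2667 = 0.675

RR: 0.675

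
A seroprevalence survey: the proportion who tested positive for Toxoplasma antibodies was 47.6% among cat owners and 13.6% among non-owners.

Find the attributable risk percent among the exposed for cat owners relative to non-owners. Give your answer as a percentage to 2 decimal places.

AR% = (0.4760 − 0.1360) / 0.4760 = 0.7143 → 71.43%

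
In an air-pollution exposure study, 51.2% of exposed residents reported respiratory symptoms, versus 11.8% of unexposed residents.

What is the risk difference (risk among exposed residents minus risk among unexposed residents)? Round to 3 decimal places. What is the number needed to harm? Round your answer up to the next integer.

risk difference = 0.5120 − 0.1180 = 0.394
absolute risk difference = 0.394000
1 / 0.394000 = 2.538 → round up → 3

RD = 0.394; NNH = 3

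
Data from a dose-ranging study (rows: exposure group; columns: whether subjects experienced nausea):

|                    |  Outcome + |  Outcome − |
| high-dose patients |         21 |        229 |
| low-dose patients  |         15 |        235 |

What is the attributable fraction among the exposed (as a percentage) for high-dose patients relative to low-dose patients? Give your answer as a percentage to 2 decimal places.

AR% = 28.57%

risk, high-dose patients = 21/250 = 0.0840
risk, low-dose patients = 15/250 = 0.0600
AR% = (0.0840 − 0.0600) / 0.0840 = 0.2857 → 28.57%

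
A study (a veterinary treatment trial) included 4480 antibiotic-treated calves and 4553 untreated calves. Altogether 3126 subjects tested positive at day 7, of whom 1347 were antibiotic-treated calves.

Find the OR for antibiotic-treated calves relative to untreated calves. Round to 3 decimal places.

antibiotic-treated calves without the outcome: 4480 − 1347 = 3133
untreated calves with the outcome: 3126 − 1347 = 1779
untreated calves without the outcome: 4553 − 1779 = 2774
OR = (1347 × 2774) / (3133 × 1779) = 3736578/5573607 ≈ 0.670

OR: 0.670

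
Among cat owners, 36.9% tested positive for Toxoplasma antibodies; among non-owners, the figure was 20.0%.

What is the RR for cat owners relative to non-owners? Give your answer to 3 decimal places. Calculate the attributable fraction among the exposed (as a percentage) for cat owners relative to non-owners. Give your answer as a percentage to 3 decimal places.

RR = 0.3690 / 0.2000 = 1.845
AR% = (0.3690 − 0.2000) / 0.3690 = 0.4580 → 45.799%

RR = 1.845; AR% = 45.799%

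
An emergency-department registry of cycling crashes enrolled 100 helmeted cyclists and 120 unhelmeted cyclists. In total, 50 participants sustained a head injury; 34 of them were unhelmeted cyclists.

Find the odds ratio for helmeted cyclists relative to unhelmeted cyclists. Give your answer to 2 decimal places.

OR = 0.48

helmeted cyclists with the outcome: 50 − 34 = 16
helmeted cyclists without the outcome: 100 − 16 = 84
unhelmeted cyclists without the outcome: 120 − 34 = 86
OR = (16 × 86) / (84 × 34) = 1376/2856 ≈ 0.48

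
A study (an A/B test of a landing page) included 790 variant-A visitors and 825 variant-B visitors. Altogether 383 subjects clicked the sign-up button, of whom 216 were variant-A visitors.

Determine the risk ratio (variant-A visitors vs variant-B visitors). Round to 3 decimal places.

variant-A visitors without the outcome: 790 − 216 = 574
variant-B visitors with the outcome: 383 − 216 = 167
variant-B visitors without the outcome: 825 − 167 = 658
risk, variant-A visitors = 216/790 = 0.2734
risk, variant-B visitors = 167/825 = 0.2024
RR = 0.2734 / 0.2024 = 1.351

1.351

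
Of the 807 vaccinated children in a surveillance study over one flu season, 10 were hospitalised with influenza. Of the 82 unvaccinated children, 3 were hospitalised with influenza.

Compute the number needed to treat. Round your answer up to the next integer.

42

risk, vaccinated children = 10/807 = 0.012392
risk, unvaccinated children = 3/82 = 0.036585
absolute risk difference = 0.024194
1 / 0.024194 = 41.333 → round up → 42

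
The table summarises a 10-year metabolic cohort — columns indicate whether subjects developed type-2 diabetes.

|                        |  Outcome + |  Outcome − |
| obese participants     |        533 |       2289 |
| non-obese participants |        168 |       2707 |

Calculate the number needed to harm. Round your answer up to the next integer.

risk, obese participants = 533/2822 = 0.188873
risk, non-obese participants = 168/2875 = 0.058435
absolute risk difference = 0.130438
1 / 0.130438 = 7.666 → round up → 8

NNH ≈ 8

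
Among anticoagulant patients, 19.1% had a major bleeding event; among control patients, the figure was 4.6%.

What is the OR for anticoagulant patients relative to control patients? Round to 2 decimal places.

odds, anticoagulant patients = 0.19100/0.80900 = 0.23609
odds, control patients = 0.04600/0.95400 = 0.04822
OR = 0.23609 / 0.04822 = 4.90

OR ≈ 4.90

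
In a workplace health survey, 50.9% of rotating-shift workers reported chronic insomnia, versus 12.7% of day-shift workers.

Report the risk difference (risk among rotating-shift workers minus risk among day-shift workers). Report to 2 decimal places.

risk difference = 0.5090 − 0.1270 = 0.38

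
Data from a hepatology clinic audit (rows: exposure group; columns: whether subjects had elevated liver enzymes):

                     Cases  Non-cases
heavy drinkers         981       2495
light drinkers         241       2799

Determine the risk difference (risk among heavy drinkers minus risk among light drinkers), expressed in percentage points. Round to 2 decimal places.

20.29

risk, heavy drinkers = 981/3476 = 0.2822
risk, light drinkers = 241/3040 = 0.0793
risk difference = 0.2822 − 0.0793 = 0.2029 → 20.29 percentage points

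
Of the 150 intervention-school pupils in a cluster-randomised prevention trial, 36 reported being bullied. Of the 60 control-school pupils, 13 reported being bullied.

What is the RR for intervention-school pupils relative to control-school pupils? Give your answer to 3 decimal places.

risk, intervention-school pupils = 36/150 = 0.2400
risk, control-school pupils = 13/60 = 0.2167
RR = 0.2400 / 0.2167 = 1.108

1.108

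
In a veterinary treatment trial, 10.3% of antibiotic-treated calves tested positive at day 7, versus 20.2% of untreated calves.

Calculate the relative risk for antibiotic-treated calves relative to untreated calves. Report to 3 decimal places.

RR = 0.1030 / 0.2020 = 0.510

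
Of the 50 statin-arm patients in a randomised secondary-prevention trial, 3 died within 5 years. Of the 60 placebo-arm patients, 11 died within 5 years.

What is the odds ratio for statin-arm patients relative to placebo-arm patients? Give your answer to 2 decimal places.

OR = (3 × 49) / (47 × 11) = 147/517 ≈ 0.28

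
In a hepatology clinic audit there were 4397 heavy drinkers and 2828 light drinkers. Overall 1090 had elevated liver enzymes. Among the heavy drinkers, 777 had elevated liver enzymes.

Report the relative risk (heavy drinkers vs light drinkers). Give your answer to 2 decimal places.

heavy drinkers without the outcome: 4397 − 777 = 3620
light drinkers with the outcome: 1090 − 777 = 313
light drinkers without the outcome: 2828 − 313 = 2515
risk, heavy drinkers = 777/4397 = 0.1767
risk, light drinkers = 313/2828 = 0.1107
RR = 0.1767 / 0.1107 = 1.60

RR = 1.60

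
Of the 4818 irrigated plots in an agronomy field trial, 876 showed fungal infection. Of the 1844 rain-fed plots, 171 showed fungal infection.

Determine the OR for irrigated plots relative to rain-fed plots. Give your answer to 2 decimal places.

OR ≈ 2.17

odds, irrigated plots = 876/3942 = 0.2222
odds, rain-fed plots = 171/1673 = 0.1022
OR = 0.2222 / 0.1022 = 2.17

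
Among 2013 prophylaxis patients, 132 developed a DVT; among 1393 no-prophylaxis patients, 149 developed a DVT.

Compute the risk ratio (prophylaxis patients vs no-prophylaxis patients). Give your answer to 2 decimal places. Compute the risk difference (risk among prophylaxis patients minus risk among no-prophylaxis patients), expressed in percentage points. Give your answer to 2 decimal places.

RR = 0.61; RD = -4.14

risk, prophylaxis patients = 132/2013 = 0.0656
risk, no-prophylaxis patients = 149/1393 = 0.1070
RR = 0.0656 / 0.1070 = 0.61
risk difference = 0.0656 − 0.1070 = -0.0414 → -4.14 percentage points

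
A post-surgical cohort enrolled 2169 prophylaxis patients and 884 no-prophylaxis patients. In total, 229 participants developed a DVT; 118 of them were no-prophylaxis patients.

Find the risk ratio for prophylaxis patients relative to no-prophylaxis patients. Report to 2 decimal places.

prophylaxis patients with the outcome: 229 − 118 = 111
prophylaxis patients without the outcome: 2169 − 111 = 2058
no-prophylaxis patients without the outcome: 884 − 118 = 766
risk, prophylaxis patients = 111/2169 = 0.0512
risk, no-prophylaxis patients = 118/884 = 0.1335
RR = 0.0512 / 0.1335 = 0.38

RR: 0.38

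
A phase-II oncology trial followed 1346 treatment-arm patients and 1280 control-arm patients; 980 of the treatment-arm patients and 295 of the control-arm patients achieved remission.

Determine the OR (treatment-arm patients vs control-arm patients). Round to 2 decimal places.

8.94

odds, treatment-arm patients = 980/366 = 2.6776
odds, control-arm patients = 295/985 = 0.2995
OR = 2.6776 / 0.2995 = 8.94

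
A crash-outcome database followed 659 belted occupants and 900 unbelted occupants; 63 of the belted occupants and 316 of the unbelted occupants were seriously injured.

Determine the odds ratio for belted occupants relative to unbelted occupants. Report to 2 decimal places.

odds, belted occupants = 63/596 = 0.1057
odds, unbelted occupants = 316/584 = 0.5411
OR = 0.1057 / 0.5411 = 0.20

OR = 0.20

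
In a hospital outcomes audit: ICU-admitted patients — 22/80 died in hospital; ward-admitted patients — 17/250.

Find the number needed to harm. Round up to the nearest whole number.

5

risk, ICU-admitted patients = 22/80 = 0.275000
risk, ward-admitted patients = 17/250 = 0.068000
absolute risk difference = 0.207000
1 / 0.207000 = 4.831 → round up → 5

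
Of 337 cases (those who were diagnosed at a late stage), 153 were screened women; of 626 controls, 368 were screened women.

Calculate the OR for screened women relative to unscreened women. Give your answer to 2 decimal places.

OR = (153 × 258) / (368 × 184) = 39474/67712 ≈ 0.58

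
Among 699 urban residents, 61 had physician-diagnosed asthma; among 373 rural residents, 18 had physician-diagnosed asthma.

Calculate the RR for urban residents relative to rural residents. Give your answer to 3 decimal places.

1.808

risk, urban residents = 61/699 = 0.08727
risk, rural residents = 18/373 = 0.04826
RR = 0.08727 / 0.04826 = 1.808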